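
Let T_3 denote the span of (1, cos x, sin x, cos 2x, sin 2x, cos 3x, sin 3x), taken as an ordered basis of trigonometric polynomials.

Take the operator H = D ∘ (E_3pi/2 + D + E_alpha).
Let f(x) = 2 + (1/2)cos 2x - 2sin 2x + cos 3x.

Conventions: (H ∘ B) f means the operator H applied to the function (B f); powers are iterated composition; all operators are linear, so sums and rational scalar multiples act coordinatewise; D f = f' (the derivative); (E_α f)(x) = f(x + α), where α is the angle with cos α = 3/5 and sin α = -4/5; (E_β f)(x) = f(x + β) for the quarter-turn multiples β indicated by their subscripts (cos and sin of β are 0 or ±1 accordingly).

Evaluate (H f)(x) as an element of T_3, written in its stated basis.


E_3pi/2 f = 2 - (1/2)cos 2x + 2sin 2x - sin 3x
D f = -4cos 2x - sin 2x - 3sin 3x
E_alpha f = 2 + (89/50)cos 2x + (26/25)sin 2x - (117/125)cos 3x + (44/125)sin 3x
(E_3pi/2 + D + E_alpha) f = 4 - (68/25)cos 2x + (51/25)sin 2x - (117/125)cos 3x - (456/125)sin 3x
D (E_3pi/2 + D + E_alpha) f = (102/25)cos 2x + (136/25)sin 2x - (1368/125)cos 3x + (351/125)sin 3x

the result is g(x) = (102/25)cos 2x + (136/25)sin 2x - (1368/125)cos 3x + (351/125)sin 3x


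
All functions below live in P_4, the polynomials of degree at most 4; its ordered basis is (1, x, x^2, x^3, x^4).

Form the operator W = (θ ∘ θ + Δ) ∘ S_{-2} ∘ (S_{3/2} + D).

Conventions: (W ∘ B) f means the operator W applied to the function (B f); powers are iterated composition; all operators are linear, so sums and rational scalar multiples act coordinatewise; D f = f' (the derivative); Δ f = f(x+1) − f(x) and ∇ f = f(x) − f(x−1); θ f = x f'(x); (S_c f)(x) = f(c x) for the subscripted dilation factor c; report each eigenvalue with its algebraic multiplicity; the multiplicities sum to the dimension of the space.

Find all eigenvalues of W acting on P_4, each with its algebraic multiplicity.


image of 1: 0
image of x: -3x - 3
image of x^2: 36x^2 + 14x + 5
image of x^3: -243x^3 - 33x^2 - 57x - 15
image of x^4: 1296x^4 + 36x^3 + 390x^2 + 228x + 49
the matrix is upper triangular; its diagonal is (0, -3, 36, -243, 1296)
for a triangular matrix the eigenvalues are the diagonal entries, with algebraic multiplicity their repetition count

λ = -243 (multiplicity 1), λ = -3 (multiplicity 1), λ = 0 (multiplicity 1), λ = 36 (multiplicity 1), λ = 1296 (multiplicity 1)


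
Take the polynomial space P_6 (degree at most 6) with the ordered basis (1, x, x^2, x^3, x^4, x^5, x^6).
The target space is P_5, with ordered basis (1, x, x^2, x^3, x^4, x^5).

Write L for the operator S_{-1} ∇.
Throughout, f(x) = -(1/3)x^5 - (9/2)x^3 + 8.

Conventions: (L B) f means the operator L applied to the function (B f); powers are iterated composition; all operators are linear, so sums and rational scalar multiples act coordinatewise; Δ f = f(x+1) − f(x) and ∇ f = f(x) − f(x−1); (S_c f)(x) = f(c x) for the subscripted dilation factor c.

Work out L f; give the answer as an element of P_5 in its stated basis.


∇ f = -(5/3)x^4 + (10/3)x^3 - (101/6)x^2 + (91/6)x - 29/6
S_{-1} ∇ f = -(5/3)x^4 - (10/3)x^3 - (101/6)x^2 - (91/6)x - 29/6

the image equals g(x) = -(5/3)x^4 - (10/3)x^3 - (101/6)x^2 - (91/6)x - 29/6


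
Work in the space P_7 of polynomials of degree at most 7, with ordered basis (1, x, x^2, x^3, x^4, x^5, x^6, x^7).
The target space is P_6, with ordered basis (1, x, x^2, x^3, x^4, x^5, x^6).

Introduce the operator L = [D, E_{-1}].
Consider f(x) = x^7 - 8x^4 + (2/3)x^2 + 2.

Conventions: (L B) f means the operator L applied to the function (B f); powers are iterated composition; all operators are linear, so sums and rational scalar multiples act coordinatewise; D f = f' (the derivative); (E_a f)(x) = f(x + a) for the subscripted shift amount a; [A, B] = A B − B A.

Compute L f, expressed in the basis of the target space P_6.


E_{-1} f = x^7 - 7x^6 + 21x^5 - 43x^4 + 67x^3 - (205/3)x^2 + (113/3)x - 19/3
D E_{-1} f = 7x^6 - 42x^5 + 105x^4 - 172x^3 + 201x^2 - (410/3)x + 113/3
D f = 7x^6 - 32x^3 + (4/3)x
E_{-1} D f = 7x^6 - 42x^5 + 105x^4 - 172x^3 + 201x^2 - (410/3)x + 113/3
[D, E_{-1}] f = 0

the result is g(x) = 0


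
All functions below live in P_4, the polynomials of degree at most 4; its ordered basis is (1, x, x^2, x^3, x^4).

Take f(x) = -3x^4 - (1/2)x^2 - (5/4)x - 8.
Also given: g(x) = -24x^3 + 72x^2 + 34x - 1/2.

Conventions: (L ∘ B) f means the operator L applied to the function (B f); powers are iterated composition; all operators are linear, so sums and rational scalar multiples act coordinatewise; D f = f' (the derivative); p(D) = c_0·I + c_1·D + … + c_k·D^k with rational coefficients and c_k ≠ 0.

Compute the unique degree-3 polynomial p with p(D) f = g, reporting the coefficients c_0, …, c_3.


D^0 f = -3x^4 - (1/2)x^2 - (5/4)x - 8
D^1 f = -12x^3 - x - 5/4
D^2 f = -36x^2 - 1
D^3 f = -72x
matching coefficients of g against c_0 f + c_1 Df + … from the top degree down determines the c_i
solution: c_0 = 0, c_1 = 2, c_2 = -2, c_3 = -1/2

c_0 = 0, c_1 = 2, c_2 = -2, c_3 = -1/2


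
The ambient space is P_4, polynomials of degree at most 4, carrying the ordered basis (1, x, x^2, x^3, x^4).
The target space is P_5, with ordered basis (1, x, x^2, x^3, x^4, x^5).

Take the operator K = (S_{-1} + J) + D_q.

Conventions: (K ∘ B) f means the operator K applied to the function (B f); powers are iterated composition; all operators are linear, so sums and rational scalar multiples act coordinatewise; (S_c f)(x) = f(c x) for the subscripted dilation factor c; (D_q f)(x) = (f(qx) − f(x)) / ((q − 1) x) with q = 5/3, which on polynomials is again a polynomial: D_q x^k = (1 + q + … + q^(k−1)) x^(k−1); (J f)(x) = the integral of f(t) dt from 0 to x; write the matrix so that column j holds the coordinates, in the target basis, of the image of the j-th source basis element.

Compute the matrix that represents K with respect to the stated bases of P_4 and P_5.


image of 1: x + 1
image of x: (1/2)x^2 - x + 1
image of x^2: (1/3)x^3 + x^2 + (8/3)x
image of x^3: (1/4)x^4 - x^3 + (49/9)x^2
image of x^4: (1/5)x^5 + x^4 + (272/27)x^3
each image's coordinates form column j of the matrix

the matrix is [[1, 1, 0, 0, 0]; [1, -1, 8/3, 0, 0]; [0, 1/2, 1, 49/9, 0]; [0, 0, 1/3, -1, 272/27]; [0, 0, 0, 1/4, 1]; [0, 0, 0, 0, 1/5]] (rows listed top to bottom)


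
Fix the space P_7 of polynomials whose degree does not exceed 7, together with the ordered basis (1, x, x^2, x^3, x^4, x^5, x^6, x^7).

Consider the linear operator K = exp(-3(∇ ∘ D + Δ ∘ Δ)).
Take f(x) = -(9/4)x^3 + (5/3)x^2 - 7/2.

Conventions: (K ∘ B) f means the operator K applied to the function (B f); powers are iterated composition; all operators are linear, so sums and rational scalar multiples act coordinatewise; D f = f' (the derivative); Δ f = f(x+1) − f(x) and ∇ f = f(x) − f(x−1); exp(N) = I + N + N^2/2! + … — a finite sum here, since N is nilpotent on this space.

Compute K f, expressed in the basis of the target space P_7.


order-1 term: 81x + 1/4
the series for exp(-3(∇ ∘ D + Δ ∘ Δ)) f terminates at order 1
exp(-3(∇ ∘ D + Δ ∘ Δ)) f = -(9/4)x^3 + (5/3)x^2 + 81x - 13/4

the result is g(x) = -(9/4)x^3 + (5/3)x^2 + 81x - 13/4


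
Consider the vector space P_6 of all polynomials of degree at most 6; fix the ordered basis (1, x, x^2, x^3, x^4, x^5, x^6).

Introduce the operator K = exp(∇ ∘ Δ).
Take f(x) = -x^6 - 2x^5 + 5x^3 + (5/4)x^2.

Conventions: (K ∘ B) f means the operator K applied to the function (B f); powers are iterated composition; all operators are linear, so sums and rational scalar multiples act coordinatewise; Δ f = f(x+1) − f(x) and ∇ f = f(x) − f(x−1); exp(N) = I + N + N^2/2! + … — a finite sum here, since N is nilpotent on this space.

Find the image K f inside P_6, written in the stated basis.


order-1 term: -30x^4 - 40x^3 - 30x^2 + 10x + 1/2
order-2 term: -180x^2 - 120x - 60
order-3 term: -120
the series for exp(∇ ∘ Δ) f terminates at order 3
exp(∇ ∘ Δ) f = -x^6 - 2x^5 - 30x^4 - 35x^3 - (835/4)x^2 - 110x - 359/2

the image equals g(x) = -x^6 - 2x^5 - 30x^4 - 35x^3 - (835/4)x^2 - 110x - 359/2


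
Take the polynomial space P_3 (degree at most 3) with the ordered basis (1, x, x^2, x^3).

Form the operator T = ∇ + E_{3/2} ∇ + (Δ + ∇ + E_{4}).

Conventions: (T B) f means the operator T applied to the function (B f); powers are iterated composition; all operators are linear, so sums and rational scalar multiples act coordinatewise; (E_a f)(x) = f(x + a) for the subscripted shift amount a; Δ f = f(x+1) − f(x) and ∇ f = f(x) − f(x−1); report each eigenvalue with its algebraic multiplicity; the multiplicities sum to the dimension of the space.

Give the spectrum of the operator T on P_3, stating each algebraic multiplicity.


λ = 1 (multiplicity 4)

image of 1: 1
image of x: x + 8
image of x^2: x^2 + 16x + 17
image of x^3: x^3 + 24x^2 + 51x + 281/4
the matrix is upper triangular; its diagonal is (1, 1, 1, 1)
for a triangular matrix the eigenvalues are the diagonal entries, with algebraic multiplicity their repetition count


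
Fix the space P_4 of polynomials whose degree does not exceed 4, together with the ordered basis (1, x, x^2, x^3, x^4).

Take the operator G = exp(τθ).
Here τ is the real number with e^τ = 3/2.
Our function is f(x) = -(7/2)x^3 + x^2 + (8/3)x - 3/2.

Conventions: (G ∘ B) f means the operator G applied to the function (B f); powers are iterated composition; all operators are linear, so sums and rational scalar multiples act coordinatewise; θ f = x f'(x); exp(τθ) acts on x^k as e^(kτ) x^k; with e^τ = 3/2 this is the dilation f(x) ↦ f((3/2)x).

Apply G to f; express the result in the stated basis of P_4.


g(x) = -(189/16)x^3 + (9/4)x^2 + 4x - 3/2

exp(τθ) x^k = e^(kτ) x^k; with e^τ = 3/2 this sends x^k to (3/2)^k x^k
x ↦ 3/2 x
x^2 ↦ 9/4 x^2
x^3 ↦ 27/8 x^3
applying this coordinatewise to f: exp(τθ) f = -(189/16)x^3 + (9/4)x^2 + 4x - 3/2


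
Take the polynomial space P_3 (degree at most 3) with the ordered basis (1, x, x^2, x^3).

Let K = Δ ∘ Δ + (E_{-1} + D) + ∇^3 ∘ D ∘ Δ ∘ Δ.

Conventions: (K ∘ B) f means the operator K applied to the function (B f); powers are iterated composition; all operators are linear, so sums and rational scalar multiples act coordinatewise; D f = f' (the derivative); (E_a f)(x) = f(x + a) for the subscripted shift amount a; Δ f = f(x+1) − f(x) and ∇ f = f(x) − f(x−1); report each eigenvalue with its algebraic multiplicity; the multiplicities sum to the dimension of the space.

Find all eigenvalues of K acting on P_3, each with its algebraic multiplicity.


λ = 1 (multiplicity 4)

image of 1: 1
image of x: x
image of x^2: x^2 + 3
image of x^3: x^3 + 9x + 5
the matrix is upper triangular; its diagonal is (1, 1, 1, 1)
for a triangular matrix the eigenvalues are the diagonal entries, with algebraic multiplicity their repetition count


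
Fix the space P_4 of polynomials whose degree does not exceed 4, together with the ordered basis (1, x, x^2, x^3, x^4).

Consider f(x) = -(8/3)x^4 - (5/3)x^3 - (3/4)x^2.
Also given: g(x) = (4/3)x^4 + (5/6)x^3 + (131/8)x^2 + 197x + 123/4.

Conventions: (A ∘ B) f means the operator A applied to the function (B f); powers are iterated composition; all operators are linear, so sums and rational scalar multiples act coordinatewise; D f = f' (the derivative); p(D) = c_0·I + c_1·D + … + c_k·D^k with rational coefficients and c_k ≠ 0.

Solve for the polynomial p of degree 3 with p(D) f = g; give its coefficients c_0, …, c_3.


D^0 f = -(8/3)x^4 - (5/3)x^3 - (3/4)x^2
D^1 f = -(32/3)x^3 - 5x^2 - (3/2)x
D^2 f = -32x^2 - 10x - 3/2
D^3 f = -64x - 10
matching coefficients of g against c_0 f + c_1 Df + … from the top degree down determines the c_i
solution: c_0 = -1/2, c_1 = 0, c_2 = -1/2, c_3 = -3

c_0 = -1/2, c_1 = 0, c_2 = -1/2, c_3 = -3


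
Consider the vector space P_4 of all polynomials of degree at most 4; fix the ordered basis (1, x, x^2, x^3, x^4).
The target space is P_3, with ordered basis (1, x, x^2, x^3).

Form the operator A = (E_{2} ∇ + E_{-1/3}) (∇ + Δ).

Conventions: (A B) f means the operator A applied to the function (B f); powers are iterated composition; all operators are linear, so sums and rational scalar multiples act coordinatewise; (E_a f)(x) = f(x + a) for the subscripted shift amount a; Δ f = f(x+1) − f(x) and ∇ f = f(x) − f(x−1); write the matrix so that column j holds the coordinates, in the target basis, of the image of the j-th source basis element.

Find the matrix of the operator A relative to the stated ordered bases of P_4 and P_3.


the matrix is [[0, 2, 8/3, 62/3, 1648/27]; [0, 0, 4, 8, 248/3]; [0, 0, 0, 6, 16]; [0, 0, 0, 0, 8]] (rows listed top to bottom)

image of 1: 0
image of x: 2
image of x^2: 4x + 8/3
image of x^3: 6x^2 + 8x + 62/3
image of x^4: 8x^3 + 16x^2 + (248/3)x + 1648/27
each image's coordinates form column j of the matrix


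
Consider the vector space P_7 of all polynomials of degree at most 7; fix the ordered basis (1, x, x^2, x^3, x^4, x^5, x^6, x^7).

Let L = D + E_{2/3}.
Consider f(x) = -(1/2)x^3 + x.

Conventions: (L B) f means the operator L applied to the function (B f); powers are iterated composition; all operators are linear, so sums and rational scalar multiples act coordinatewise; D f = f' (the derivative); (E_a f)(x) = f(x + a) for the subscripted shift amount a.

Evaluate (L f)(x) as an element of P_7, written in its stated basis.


g(x) = -(1/2)x^3 - (5/2)x^2 + (1/3)x + 41/27

D f = -(3/2)x^2 + 1
E_{2/3} f = -(1/2)x^3 - x^2 + (1/3)x + 14/27
(D + E_{2/3}) f = -(1/2)x^3 - (5/2)x^2 + (1/3)x + 41/27


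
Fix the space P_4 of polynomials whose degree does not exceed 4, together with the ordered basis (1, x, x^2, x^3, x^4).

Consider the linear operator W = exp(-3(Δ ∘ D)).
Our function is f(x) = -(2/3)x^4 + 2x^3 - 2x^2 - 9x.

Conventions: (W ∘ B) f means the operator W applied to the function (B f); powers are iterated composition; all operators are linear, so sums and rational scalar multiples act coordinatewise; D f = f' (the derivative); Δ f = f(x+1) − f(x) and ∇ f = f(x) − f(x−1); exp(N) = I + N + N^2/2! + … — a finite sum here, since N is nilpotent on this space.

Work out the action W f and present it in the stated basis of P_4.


order-1 term: 24x^2 - 12x + 2
order-2 term: -72
the series for exp(-3(Δ ∘ D)) f terminates at order 2
exp(-3(Δ ∘ D)) f = -(2/3)x^4 + 2x^3 + 22x^2 - 21x - 70

the image equals g(x) = -(2/3)x^4 + 2x^3 + 22x^2 - 21x - 70


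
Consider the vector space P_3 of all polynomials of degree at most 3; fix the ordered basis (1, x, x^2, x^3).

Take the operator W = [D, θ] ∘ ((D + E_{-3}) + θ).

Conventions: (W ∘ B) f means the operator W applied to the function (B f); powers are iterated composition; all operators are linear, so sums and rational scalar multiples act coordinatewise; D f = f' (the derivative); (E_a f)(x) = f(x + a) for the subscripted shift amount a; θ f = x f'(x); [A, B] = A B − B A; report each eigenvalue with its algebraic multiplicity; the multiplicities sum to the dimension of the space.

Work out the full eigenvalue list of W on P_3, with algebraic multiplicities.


λ = 0 (multiplicity 4)

image of 1: 0
image of x: 2
image of x^2: 6x - 4
image of x^3: 12x^2 - 12x + 27
the matrix is upper triangular; its diagonal is (0, 0, 0, 0)
for a triangular matrix the eigenvalues are the diagonal entries, with algebraic multiplicity their repetition count


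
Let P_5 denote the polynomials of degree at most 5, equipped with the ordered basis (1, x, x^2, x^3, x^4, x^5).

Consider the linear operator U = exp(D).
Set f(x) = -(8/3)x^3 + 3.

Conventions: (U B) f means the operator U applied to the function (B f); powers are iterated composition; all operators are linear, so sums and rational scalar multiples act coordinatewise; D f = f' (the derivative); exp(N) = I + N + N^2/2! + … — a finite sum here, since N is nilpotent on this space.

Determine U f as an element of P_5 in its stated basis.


order-1 term: -8x^2
order-2 term: -8x
order-3 term: -8/3
the series for exp(D) f terminates at order 3
exp(D) f = -(8/3)x^3 - 8x^2 - 8x + 1/3

the result is g(x) = -(8/3)x^3 - 8x^2 - 8x + 1/3


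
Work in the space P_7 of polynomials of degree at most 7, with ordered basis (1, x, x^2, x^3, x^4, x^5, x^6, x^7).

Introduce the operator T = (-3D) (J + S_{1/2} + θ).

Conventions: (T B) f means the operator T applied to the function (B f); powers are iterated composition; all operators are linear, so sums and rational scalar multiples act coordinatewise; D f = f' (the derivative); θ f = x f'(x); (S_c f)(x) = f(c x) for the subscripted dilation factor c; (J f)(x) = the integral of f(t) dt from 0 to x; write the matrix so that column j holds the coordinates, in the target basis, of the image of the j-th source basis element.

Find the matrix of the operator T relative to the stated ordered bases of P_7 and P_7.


image of 1: -3
image of x: -3x - 9/2
image of x^2: -3x^2 - (27/2)x
image of x^3: -3x^3 - (225/8)x^2
image of x^4: -3x^4 - (195/4)x^3
image of x^5: -3x^5 - (2415/32)x^4
image of x^6: -3x^6 - (3465/32)x^5
image of x^7: -3x^7 - (18837/128)x^6
each image's coordinates form column j of the matrix

the matrix is [[-3, -9/2, 0, 0, 0, 0, 0, 0]; [0, -3, -27/2, 0, 0, 0, 0, 0]; [0, 0, -3, -225/8, 0, 0, 0, 0]; [0, 0, 0, -3, -195/4, 0, 0, 0]; [0, 0, 0, 0, -3, -2415/32, 0, 0]; [0, 0, 0, 0, 0, -3, -3465/32, 0]; [0, 0, 0, 0, 0, 0, -3, -18837/128]; [0, 0, 0, 0, 0, 0, 0, -3]] (rows listed top to bottom)


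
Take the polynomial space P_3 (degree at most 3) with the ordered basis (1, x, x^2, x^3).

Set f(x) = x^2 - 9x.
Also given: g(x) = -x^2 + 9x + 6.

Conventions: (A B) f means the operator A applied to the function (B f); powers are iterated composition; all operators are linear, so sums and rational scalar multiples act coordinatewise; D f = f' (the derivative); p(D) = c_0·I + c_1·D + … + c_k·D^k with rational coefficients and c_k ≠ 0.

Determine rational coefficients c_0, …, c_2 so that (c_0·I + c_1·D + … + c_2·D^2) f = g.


c_0 = -1, c_1 = 0, c_2 = 3

D^0 f = x^2 - 9x
D^1 f = 2x - 9
D^2 f = 2
matching coefficients of g against c_0 f + c_1 Df + … from the top degree down determines the c_i
solution: c_0 = -1, c_1 = 0, c_2 = 3


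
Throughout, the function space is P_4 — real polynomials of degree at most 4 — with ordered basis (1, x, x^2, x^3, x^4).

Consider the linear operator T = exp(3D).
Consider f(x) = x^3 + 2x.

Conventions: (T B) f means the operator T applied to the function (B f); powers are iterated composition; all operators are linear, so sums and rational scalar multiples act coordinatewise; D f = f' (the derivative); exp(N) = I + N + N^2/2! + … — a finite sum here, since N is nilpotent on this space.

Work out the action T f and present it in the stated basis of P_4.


the result is g(x) = x^3 + 9x^2 + 29x + 33

order-1 term: 9x^2 + 6
order-2 term: 27x
order-3 term: 27
the series for exp(3D) f terminates at order 3
exp(3D) f = x^3 + 9x^2 + 29x + 33


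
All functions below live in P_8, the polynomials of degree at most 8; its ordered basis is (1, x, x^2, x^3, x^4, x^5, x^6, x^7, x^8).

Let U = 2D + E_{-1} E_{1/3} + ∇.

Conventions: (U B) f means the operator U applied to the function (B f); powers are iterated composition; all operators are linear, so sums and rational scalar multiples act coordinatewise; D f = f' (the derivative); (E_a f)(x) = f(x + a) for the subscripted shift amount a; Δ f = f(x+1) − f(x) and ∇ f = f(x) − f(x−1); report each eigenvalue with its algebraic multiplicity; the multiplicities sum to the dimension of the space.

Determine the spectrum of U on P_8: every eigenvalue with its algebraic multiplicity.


image of 1: 1
image of x: x + 7/3
image of x^2: x^2 + (14/3)x - 5/9
image of x^3: x^3 + 7x^2 - (5/3)x + 19/27
image of x^4: x^4 + (28/3)x^3 - (10/3)x^2 + (76/27)x - 65/81
image of x^5: x^5 + (35/3)x^4 - (50/9)x^3 + (190/27)x^2 - (325/81)x + 211/243
image of x^6: x^6 + 14x^5 - (25/3)x^4 + (380/27)x^3 - (325/27)x^2 + (422/81)x - 665/729
image of x^7: x^7 + (49/3)x^6 - (35/3)x^5 + (665/27)x^4 - (2275/81)x^3 + (1477/81)x^2 - (4655/729)x + 2059/2187
image of x^8: x^8 + (56/3)x^7 - (140/9)x^6 + (1064/27)x^5 - (4550/81)x^4 + (11816/243)x^3 - (18620/729)x^2 + (16472/2187)x - 6305/6561
the matrix is upper triangular; its diagonal is (1, 1, 1, 1, 1, 1, 1, 1, 1)
for a triangular matrix the eigenvalues are the diagonal entries, with algebraic multiplicity their repetition count

λ = 1 (multiplicity 9)


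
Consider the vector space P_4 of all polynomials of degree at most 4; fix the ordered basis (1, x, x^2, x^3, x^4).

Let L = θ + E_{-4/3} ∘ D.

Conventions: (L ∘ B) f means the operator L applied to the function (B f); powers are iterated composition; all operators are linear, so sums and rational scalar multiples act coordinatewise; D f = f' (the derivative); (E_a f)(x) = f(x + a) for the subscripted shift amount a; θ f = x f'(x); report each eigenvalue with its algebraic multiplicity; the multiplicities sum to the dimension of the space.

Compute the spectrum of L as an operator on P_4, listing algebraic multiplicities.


λ = 0 (multiplicity 1), λ = 1 (multiplicity 1), λ = 2 (multiplicity 1), λ = 3 (multiplicity 1), λ = 4 (multiplicity 1)

image of 1: 0
image of x: x + 1
image of x^2: 2x^2 + 2x - 8/3
image of x^3: 3x^3 + 3x^2 - 8x + 16/3
image of x^4: 4x^4 + 4x^3 - 16x^2 + (64/3)x - 256/27
the matrix is upper triangular; its diagonal is (0, 1, 2, 3, 4)
for a triangular matrix the eigenvalues are the diagonal entries, with algebraic multiplicity their repetition count


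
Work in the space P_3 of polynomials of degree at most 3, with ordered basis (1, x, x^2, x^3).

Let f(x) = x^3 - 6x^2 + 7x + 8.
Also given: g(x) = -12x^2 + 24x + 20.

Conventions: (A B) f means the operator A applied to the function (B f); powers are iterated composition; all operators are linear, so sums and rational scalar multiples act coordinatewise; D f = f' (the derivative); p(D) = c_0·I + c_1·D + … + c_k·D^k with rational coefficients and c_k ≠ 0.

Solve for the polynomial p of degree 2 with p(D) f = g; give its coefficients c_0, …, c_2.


c_0 = 0, c_1 = -4, c_2 = -4

D^0 f = x^3 - 6x^2 + 7x + 8
D^1 f = 3x^2 - 12x + 7
D^2 f = 6x - 12
matching coefficients of g against c_0 f + c_1 Df + … from the top degree down determines the c_i
solution: c_0 = 0, c_1 = -4, c_2 = -4


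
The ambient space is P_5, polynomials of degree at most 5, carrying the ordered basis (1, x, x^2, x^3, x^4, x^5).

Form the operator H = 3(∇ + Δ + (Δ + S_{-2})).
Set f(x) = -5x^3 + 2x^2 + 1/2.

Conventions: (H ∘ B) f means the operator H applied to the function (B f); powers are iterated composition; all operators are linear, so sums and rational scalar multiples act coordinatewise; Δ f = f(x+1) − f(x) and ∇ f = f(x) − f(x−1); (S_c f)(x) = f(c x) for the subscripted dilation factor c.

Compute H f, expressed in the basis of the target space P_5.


∇ f = -15x^2 + 19x - 7
Δ f = -15x^2 - 11x - 3
Δ f = -15x^2 - 11x - 3
S_{-2} f = 40x^3 + 8x^2 + 1/2
(Δ + S_{-2}) f = 40x^3 - 7x^2 - 11x - 5/2
(∇ + Δ + (Δ + S_{-2})) f = 40x^3 - 37x^2 - 3x - 25/2
(3(∇ + Δ + (Δ + S_{-2}))) f = 120x^3 - 111x^2 - 9x - 75/2

the result is g(x) = 120x^3 - 111x^2 - 9x - 75/2


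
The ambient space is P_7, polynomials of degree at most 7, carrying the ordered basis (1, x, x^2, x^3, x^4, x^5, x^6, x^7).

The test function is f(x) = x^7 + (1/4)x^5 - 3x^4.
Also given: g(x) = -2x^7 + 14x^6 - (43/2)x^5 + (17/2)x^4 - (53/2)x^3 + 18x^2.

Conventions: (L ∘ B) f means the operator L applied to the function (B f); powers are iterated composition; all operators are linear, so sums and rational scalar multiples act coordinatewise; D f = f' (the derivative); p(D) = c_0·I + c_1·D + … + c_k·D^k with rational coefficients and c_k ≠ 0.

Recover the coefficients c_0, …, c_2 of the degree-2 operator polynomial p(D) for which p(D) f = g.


p(D) = -2·I + 2·D − (1/2)·D^2, i.e. c_0 = -2, c_1 = 2, c_2 = -1/2

D^0 f = x^7 + (1/4)x^5 - 3x^4
D^1 f = 7x^6 + (5/4)x^4 - 12x^3
D^2 f = 42x^5 + 5x^3 - 36x^2
matching coefficients of g against c_0 f + c_1 Df + … from the top degree down determines the c_i
solution: c_0 = -2, c_1 = 2, c_2 = -1/2


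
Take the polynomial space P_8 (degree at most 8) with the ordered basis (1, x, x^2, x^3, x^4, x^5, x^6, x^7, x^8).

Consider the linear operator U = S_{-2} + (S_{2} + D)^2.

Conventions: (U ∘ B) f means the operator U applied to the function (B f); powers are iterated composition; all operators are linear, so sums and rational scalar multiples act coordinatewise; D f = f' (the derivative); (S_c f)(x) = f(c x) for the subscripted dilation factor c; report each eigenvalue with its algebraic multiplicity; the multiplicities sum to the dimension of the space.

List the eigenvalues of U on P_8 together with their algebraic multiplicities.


λ = 2 (multiplicity 2), λ = 20 (multiplicity 1), λ = 56 (multiplicity 1), λ = 272 (multiplicity 1), λ = 992 (multiplicity 1), λ = 4160 (multiplicity 1), λ = 16256 (multiplicity 1), λ = 65792 (multiplicity 1)

image of 1: 2
image of x: 2x + 3
image of x^2: 20x^2 + 12x + 2
image of x^3: 56x^3 + 36x^2 + 6x
image of x^4: 272x^4 + 96x^3 + 12x^2
image of x^5: 992x^5 + 240x^4 + 20x^3
image of x^6: 4160x^6 + 576x^5 + 30x^4
image of x^7: 16256x^7 + 1344x^6 + 42x^5
image of x^8: 65792x^8 + 3072x^7 + 56x^6
the matrix is upper triangular; its diagonal is (2, 2, 20, 56, 272, 992, 4160, 16256, 65792)
for a triangular matrix the eigenvalues are the diagonal entries, with algebraic multiplicity their repetition count


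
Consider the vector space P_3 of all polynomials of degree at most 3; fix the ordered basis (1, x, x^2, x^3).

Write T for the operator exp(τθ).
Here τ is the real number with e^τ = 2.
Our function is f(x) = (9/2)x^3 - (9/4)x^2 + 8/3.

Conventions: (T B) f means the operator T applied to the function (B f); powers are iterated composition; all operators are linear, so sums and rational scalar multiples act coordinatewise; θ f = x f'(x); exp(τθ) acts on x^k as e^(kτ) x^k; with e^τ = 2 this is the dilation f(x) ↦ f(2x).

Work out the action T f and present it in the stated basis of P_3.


exp(τθ) x^k = e^(kτ) x^k; with e^τ = 2 this sends x^k to 2^k x^k
x^2 ↦ 4 x^2
x^3 ↦ 8 x^3
applying this coordinatewise to f: exp(τθ) f = 36x^3 - 9x^2 + 8/3

g(x) = 36x^3 - 9x^2 + 8/3


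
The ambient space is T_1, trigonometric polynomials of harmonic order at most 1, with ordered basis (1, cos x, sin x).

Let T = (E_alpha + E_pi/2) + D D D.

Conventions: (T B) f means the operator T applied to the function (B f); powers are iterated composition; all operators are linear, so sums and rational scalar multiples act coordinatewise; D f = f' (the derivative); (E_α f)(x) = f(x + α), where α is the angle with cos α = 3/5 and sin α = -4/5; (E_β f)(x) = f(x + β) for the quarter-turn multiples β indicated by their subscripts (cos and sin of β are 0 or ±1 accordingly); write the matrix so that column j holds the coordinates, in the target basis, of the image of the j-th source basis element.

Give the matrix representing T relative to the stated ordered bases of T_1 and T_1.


the matrix is [[2, 0, 0]; [0, 3/5, -4/5]; [0, 4/5, 3/5]] (rows listed top to bottom)

image of 1: 2
image of cos x: (3/5)cos x + (4/5)sin x
image of sin x: -(4/5)cos x + (3/5)sin x
each image's coordinates form column j of the matrix


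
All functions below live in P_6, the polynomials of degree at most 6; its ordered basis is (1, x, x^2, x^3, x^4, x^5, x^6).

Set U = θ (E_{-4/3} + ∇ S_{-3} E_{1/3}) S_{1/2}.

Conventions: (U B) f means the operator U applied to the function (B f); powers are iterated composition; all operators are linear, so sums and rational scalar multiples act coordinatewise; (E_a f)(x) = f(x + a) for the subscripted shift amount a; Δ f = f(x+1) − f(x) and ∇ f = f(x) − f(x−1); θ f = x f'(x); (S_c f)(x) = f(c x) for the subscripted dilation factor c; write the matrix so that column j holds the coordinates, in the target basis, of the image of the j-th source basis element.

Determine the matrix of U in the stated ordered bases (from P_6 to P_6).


image of 1: 0
image of x: (1/2)x
image of x^2: (1/2)x^2 + (23/6)x
image of x^3: (3/8)x^3 - (85/4)x^2 + (313/24)x
image of x^4: (1/4)x^4 + (239/4)x^3 - (875/12)x^2 + (2933/108)x
image of x^5: (5/32)x^5 - (3665/24)x^4 + (13445/48)x^3 - (45275/216)x^2 + (151265/2592)x
image of x^6: (3/32)x^6 + (10915/32)x^5 - (40015/48)x^4 + (134545/144)x^3 - (448675/864)x^2 + (298973/2592)x
each image's coordinates form column j of the matrix

the matrix is [[0, 0, 0, 0, 0, 0, 0]; [0, 1/2, 23/6, 313/24, 2933/108, 151265/2592, 298973/2592]; [0, 0, 1/2, -85/4, -875/12, -45275/216, -448675/864]; [0, 0, 0, 3/8, 239/4, 13445/48, 134545/144]; [0, 0, 0, 0, 1/4, -3665/24, -40015/48]; [0, 0, 0, 0, 0, 5/32, 10915/32]; [0, 0, 0, 0, 0, 0, 3/32]] (rows listed top to bottom)


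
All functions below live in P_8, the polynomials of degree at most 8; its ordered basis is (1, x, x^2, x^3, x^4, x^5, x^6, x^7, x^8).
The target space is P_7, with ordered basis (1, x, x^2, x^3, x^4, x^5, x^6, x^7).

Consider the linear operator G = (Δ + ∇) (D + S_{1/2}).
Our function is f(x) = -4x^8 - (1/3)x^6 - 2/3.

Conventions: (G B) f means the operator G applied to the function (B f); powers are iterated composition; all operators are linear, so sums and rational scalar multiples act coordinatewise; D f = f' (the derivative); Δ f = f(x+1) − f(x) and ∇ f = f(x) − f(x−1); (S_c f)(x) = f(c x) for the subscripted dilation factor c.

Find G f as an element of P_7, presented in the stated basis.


D f = -32x^7 - 2x^5
S_{1/2} f = -(1/64)x^8 - (1/192)x^6 - 2/3
(D + S_{1/2}) f = -(1/64)x^8 - 32x^7 - (1/192)x^6 - 2x^5 - 2/3
Δ (D + S_{1/2}) f = -(1/8)x^7 - (3591/16)x^6 - (21533/32)x^5 - (72395/64)x^4 - (54767/48)x^3 - (44321/64)x^2 - (7493/32)x - 1633/48
∇ (D + S_{1/2}) f = -(1/8)x^7 - (3577/16)x^6 + (21475/32)x^5 - (72245/64)x^4 + (54673/48)x^3 - (44255/64)x^2 + (7483/32)x - 1631/48
(Δ + ∇) (D + S_{1/2}) f = -(1/4)x^7 - 448x^6 - (29/16)x^5 - 2260x^4 - (47/24)x^3 - 1384x^2 - (5/16)x - 68

the result is g(x) = -(1/4)x^7 - 448x^6 - (29/16)x^5 - 2260x^4 - (47/24)x^3 - 1384x^2 - (5/16)x - 68


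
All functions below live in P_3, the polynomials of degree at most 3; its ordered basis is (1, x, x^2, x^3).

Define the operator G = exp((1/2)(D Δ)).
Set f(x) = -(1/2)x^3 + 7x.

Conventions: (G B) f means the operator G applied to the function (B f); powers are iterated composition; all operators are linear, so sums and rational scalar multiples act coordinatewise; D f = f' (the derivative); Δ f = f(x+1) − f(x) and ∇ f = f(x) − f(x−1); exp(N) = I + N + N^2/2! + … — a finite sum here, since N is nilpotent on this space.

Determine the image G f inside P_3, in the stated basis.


order-1 term: -(3/2)x - 3/4
the series for exp((1/2)(D Δ)) f terminates at order 1
exp((1/2)(D Δ)) f = -(1/2)x^3 + (11/2)x - 3/4

the result is g(x) = -(1/2)x^3 + (11/2)x - 3/4


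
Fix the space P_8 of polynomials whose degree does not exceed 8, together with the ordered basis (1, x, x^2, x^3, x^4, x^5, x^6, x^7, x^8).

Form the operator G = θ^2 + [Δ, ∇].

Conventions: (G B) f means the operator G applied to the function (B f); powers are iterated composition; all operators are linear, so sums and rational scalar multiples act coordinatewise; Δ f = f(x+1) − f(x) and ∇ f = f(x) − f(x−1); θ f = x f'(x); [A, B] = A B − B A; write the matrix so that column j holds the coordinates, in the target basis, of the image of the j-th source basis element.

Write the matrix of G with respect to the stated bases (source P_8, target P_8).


image of 1: 0
image of x: x
image of x^2: 4x^2
image of x^3: 9x^3
image of x^4: 16x^4
image of x^5: 25x^5
image of x^6: 36x^6
image of x^7: 49x^7
image of x^8: 64x^8
each image's coordinates form column j of the matrix

the matrix is [[0, 0, 0, 0, 0, 0, 0, 0, 0]; [0, 1, 0, 0, 0, 0, 0, 0, 0]; [0, 0, 4, 0, 0, 0, 0, 0, 0]; [0, 0, 0, 9, 0, 0, 0, 0, 0]; [0, 0, 0, 0, 16, 0, 0, 0, 0]; [0, 0, 0, 0, 0, 25, 0, 0, 0]; [0, 0, 0, 0, 0, 0, 36, 0, 0]; [0, 0, 0, 0, 0, 0, 0, 49, 0]; [0, 0, 0, 0, 0, 0, 0, 0, 64]] (rows listed top to bottom)


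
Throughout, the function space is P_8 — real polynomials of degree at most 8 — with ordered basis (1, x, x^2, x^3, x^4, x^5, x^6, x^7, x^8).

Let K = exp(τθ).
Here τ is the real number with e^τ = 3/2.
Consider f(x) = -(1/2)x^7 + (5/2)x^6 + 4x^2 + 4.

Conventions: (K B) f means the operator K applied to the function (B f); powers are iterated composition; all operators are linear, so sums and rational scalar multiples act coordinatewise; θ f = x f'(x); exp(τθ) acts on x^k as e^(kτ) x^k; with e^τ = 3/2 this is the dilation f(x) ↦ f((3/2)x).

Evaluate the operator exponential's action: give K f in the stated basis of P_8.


g(x) = -(2187/256)x^7 + (3645/128)x^6 + 9x^2 + 4

exp(τθ) x^k = e^(kτ) x^k; with e^τ = 3/2 this sends x^k to (3/2)^k x^k
x^2 ↦ 9/4 x^2
x^6 ↦ 729/64 x^6
x^7 ↦ 2187/128 x^7
applying this coordinatewise to f: exp(τθ) f = -(2187/256)x^7 + (3645/128)x^6 + 9x^2 + 4


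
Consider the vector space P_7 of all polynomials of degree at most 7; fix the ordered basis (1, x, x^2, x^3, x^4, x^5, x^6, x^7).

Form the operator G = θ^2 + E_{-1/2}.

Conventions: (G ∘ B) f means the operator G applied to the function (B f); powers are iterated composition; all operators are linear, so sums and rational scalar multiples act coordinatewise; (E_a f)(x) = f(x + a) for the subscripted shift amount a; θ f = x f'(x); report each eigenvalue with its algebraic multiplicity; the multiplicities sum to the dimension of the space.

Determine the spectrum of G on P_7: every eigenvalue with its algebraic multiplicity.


image of 1: 1
image of x: 2x - 1/2
image of x^2: 5x^2 - x + 1/4
image of x^3: 10x^3 - (3/2)x^2 + (3/4)x - 1/8
image of x^4: 17x^4 - 2x^3 + (3/2)x^2 - (1/2)x + 1/16
image of x^5: 26x^5 - (5/2)x^4 + (5/2)x^3 - (5/4)x^2 + (5/16)x - 1/32
image of x^6: 37x^6 - 3x^5 + (15/4)x^4 - (5/2)x^3 + (15/16)x^2 - (3/16)x + 1/64
image of x^7: 50x^7 - (7/2)x^6 + (21/4)x^5 - (35/8)x^4 + (35/16)x^3 - (21/32)x^2 + (7/64)x - 1/128
the matrix is upper triangular; its diagonal is (1, 2, 5, 10, 17, 26, 37, 50)
for a triangular matrix the eigenvalues are the diagonal entries, with algebraic multiplicity their repetition count

λ = 1 (multiplicity 1), λ = 2 (multiplicity 1), λ = 5 (multiplicity 1), λ = 10 (multiplicity 1), λ = 17 (multiplicity 1), λ = 26 (multiplicity 1), λ = 37 (multiplicity 1), λ = 50 (multiplicity 1)


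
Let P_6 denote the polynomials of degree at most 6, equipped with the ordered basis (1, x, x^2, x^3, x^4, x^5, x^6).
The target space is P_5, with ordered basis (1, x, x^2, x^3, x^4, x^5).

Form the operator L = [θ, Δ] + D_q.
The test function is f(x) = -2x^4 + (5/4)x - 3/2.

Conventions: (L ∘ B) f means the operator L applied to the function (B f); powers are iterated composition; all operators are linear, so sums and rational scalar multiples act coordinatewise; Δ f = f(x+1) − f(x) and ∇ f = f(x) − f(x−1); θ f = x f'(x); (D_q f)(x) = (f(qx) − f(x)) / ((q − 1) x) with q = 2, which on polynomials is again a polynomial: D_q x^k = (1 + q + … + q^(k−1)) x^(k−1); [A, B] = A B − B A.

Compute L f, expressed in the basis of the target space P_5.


the image equals g(x) = -22x^3 + 24x^2 + 24x + 8

Δ f = -8x^3 - 12x^2 - 8x - 3/4
θ Δ f = -24x^3 - 24x^2 - 8x
θ f = -8x^4 + (5/4)x
Δ θ f = -32x^3 - 48x^2 - 32x - 27/4
[θ, Δ] f = 8x^3 + 24x^2 + 24x + 27/4
D_q f = -30x^3 + 5/4
([θ, Δ] + D_q) f = -22x^3 + 24x^2 + 24x + 8


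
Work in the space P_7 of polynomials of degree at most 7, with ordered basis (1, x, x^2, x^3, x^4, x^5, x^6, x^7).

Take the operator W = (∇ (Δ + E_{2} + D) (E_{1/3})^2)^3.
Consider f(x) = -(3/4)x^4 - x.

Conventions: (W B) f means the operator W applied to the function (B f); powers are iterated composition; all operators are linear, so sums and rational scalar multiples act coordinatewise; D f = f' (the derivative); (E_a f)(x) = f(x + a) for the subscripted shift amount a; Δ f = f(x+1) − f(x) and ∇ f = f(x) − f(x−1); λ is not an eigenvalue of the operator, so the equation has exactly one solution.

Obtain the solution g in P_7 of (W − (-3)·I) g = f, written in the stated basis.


write g with unknown coordinates in the stated basis and equate coefficients in (W − (-3)·I) g = f
solving from the highest basis element down gives g = -(1/4)x^4 + (5/3)x + 25
check: W g = -6x - 75
so W g − (-3)·g = -(3/4)x^4 - x = f ✓

g(x) = -(1/4)x^4 + (5/3)x + 25


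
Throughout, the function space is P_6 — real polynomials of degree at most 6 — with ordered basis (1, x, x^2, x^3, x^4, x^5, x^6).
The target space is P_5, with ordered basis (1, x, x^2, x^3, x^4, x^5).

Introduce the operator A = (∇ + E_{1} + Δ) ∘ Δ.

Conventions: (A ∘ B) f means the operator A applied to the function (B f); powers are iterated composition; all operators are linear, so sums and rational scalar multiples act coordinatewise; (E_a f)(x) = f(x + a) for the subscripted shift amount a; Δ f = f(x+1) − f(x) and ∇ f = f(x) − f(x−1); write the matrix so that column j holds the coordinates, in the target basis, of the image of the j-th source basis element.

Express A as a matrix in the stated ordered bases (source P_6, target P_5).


the matrix is [[0, 1, 7, 13, 31, 61, 127]; [0, 0, 2, 21, 52, 155, 366]; [0, 0, 0, 3, 42, 130, 465]; [0, 0, 0, 0, 4, 70, 260]; [0, 0, 0, 0, 0, 5, 105]; [0, 0, 0, 0, 0, 0, 6]] (rows listed top to bottom)

image of 1: 0
image of x: 1
image of x^2: 2x + 7
image of x^3: 3x^2 + 21x + 13
image of x^4: 4x^3 + 42x^2 + 52x + 31
image of x^5: 5x^4 + 70x^3 + 130x^2 + 155x + 61
image of x^6: 6x^5 + 105x^4 + 260x^3 + 465x^2 + 366x + 127
each image's coordinates form column j of the matrix


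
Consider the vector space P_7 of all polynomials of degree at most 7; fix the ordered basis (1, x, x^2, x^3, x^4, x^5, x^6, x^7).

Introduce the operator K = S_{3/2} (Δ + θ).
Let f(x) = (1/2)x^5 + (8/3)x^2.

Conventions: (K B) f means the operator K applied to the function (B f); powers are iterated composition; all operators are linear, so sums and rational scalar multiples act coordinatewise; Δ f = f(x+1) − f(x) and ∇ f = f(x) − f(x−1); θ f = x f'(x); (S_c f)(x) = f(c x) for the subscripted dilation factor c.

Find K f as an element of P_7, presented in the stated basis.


the image equals g(x) = (1215/64)x^5 + (405/32)x^4 + (135/8)x^3 + (93/4)x^2 + (47/4)x + 19/6

Δ f = (5/2)x^4 + 5x^3 + 5x^2 + (47/6)x + 19/6
θ f = (5/2)x^5 + (16/3)x^2
(Δ + θ) f = (5/2)x^5 + (5/2)x^4 + 5x^3 + (31/3)x^2 + (47/6)x + 19/6
S_{3/2} (Δ + θ) f = (1215/64)x^5 + (405/32)x^4 + (135/8)x^3 + (93/4)x^2 + (47/4)x + 19/6


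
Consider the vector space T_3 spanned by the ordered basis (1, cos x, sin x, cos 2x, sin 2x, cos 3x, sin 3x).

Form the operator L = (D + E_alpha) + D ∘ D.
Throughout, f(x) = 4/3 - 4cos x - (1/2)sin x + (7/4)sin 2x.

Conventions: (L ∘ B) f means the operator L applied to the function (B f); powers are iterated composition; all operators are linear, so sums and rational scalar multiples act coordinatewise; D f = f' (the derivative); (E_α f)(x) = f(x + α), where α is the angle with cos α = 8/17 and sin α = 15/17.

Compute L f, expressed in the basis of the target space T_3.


D f = -(1/2)cos x + 4sin x + (7/2)cos 2x
E_alpha f = 4/3 - (79/34)cos x + (56/17)sin x + (420/289)cos 2x - (1127/1156)sin 2x
(D + E_alpha) f = 4/3 - (48/17)cos x + (124/17)sin x + (2863/578)cos 2x - (1127/1156)sin 2x
D f = -(1/2)cos x + 4sin x + (7/2)cos 2x
D D f = 4cos x + (1/2)sin x - 7sin 2x
((D + E_alpha) + D ∘ D) f = 4/3 + (20/17)cos x + (265/34)sin x + (2863/578)cos 2x - (9219/1156)sin 2x

the image equals g(x) = 4/3 + (20/17)cos x + (265/34)sin x + (2863/578)cos 2x - (9219/1156)sin 2x


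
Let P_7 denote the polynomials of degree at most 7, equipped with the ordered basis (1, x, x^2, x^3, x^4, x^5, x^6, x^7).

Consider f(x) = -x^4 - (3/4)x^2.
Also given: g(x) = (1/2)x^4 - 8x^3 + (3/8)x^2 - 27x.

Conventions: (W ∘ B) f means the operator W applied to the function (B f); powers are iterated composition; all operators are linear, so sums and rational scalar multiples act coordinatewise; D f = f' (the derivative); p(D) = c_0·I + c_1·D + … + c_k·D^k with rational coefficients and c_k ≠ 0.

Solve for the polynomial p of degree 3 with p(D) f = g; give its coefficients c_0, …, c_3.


p(D) = -(1/2)·I + 2·D + D^3, i.e. c_0 = -1/2, c_1 = 2, c_2 = 0, c_3 = 1

D^0 f = -x^4 - (3/4)x^2
D^1 f = -4x^3 - (3/2)x
D^2 f = -12x^2 - 3/2
D^3 f = -24x
matching coefficients of g against c_0 f + c_1 Df + … from the top degree down determines the c_i
solution: c_0 = -1/2, c_1 = 2, c_2 = 0, c_3 = 1
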